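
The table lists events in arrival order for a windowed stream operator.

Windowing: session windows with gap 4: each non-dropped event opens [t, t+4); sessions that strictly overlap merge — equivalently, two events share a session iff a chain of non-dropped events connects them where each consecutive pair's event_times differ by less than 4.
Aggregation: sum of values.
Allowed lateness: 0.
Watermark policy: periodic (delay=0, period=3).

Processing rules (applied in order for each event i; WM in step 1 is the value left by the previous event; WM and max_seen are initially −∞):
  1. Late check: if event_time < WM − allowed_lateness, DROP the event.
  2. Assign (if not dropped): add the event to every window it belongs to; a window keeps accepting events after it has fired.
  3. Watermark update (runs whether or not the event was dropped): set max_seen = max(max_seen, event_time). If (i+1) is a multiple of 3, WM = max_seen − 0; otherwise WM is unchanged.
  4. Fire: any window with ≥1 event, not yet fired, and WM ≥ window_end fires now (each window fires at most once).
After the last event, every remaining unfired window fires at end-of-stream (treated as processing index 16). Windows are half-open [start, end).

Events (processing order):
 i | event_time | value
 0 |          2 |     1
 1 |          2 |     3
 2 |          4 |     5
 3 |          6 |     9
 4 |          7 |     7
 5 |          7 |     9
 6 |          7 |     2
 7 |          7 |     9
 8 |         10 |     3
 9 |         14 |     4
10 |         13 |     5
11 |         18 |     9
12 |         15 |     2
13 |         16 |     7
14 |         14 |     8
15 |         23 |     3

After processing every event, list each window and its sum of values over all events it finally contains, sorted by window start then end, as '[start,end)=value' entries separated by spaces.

[2,18)=57 [18,22)=9 [23,27)=3

i=0 t=2 v=1: → [2,6); WM=−∞
i=1 t=2 v=3: → [2,6); WM=−∞
i=2 t=4 v=5: → [2,8); WM=4
i=3 t=6 v=9: → [2,10); WM=4
i=4 t=7 v=7: → [2,11); WM=4
i=5 t=7 v=9: → [2,11); WM=7
i=6 t=7 v=2: → [2,11); WM=7
i=7 t=7 v=9: → [2,11); WM=7
i=8 t=10 v=3: → [2,14); WM=10
i=9 t=14 v=4: → [14,18); WM=10
i=10 t=13 v=5: → [2,18); WM=10
i=11 t=18 v=9: → [18,22); WM=18
i=12 t=15 v=2: DROP (t<18-0); WM=18
i=13 t=16 v=7: DROP (t<18-0); WM=18
i=14 t=14 v=8: DROP (t<18-0); WM=18
i=15 t=23 v=3: → [23,27); WM=18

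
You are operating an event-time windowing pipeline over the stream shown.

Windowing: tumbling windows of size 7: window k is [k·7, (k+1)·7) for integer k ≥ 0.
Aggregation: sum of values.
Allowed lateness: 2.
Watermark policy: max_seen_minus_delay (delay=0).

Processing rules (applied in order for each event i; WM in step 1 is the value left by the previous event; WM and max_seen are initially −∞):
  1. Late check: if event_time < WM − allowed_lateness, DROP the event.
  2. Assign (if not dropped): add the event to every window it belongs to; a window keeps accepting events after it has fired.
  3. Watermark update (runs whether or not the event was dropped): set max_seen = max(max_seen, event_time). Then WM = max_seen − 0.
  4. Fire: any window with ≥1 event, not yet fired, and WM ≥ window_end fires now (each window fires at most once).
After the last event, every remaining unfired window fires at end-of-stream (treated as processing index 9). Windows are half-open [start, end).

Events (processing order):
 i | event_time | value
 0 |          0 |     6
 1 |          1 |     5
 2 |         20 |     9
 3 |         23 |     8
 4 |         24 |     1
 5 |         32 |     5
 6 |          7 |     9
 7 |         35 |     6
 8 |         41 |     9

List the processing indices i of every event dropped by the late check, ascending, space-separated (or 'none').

6

i=0 t=0 v=6: → [0,7); WM=0
i=1 t=1 v=5: → [0,7); WM=1
i=2 t=20 v=9: → [14,21); WM=20; [0,7) fires=11
i=3 t=23 v=8: → [21,28); WM=23; [14,21) fires=9
i=4 t=24 v=1: → [21,28); WM=24
i=5 t=32 v=5: → [28,35); WM=32; [21,28) fires=9
i=6 t=7 v=9: DROP (t<32-2); WM=32
i=7 t=35 v=6: → [35,42); WM=35; [28,35) fires=5
i=8 t=41 v=9: → [35,42); WM=41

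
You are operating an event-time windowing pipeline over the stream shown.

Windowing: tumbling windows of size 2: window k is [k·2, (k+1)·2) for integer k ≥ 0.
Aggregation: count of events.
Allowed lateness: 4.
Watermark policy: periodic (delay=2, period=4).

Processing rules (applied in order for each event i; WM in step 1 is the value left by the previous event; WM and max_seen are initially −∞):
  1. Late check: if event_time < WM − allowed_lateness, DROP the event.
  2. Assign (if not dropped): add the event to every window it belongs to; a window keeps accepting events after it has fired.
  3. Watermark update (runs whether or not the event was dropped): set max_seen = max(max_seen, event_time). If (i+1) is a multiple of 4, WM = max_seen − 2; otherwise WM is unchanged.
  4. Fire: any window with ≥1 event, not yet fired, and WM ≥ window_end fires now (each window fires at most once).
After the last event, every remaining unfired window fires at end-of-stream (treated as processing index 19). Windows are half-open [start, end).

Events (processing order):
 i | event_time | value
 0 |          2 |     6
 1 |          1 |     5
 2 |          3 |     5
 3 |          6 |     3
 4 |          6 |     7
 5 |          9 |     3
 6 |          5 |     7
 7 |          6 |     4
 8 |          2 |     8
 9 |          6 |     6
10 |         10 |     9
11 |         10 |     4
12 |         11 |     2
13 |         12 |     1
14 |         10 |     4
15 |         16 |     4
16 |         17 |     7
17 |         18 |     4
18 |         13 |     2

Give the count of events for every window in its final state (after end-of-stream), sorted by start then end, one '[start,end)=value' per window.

i=0 t=2 v=6: → [2,4); WM=−∞
i=1 t=1 v=5: → [0,2); WM=−∞
i=2 t=3 v=5: → [2,4); WM=−∞
i=3 t=6 v=3: → [6,8); WM=4; [0,2) fires=1 [2,4) fires=2
i=4 t=6 v=7: → [6,8); WM=4
i=5 t=9 v=3: → [8,10); WM=4
i=6 t=5 v=7: → [4,6); WM=4
i=7 t=6 v=4: → [6,8); WM=7; [4,6) fires=1
i=8 t=2 v=8: DROP (t<7-4); WM=7
i=9 t=6 v=6: → [6,8); WM=7
i=10 t=10 v=9: → [10,12); WM=7
i=11 t=10 v=4: → [10,12); WM=8; [6,8) fires=4
i=12 t=11 v=2: → [10,12); WM=8
i=13 t=12 v=1: → [12,14); WM=8
i=14 t=10 v=4: → [10,12); WM=8
i=15 t=16 v=4: → [16,18); WM=14; [8,10) fires=1 [10,12) fires=4 [12,14) fires=1
i=16 t=17 v=7: → [16,18); WM=14
i=17 t=18 v=4: → [18,20); WM=14
i=18 t=13 v=2: → [12,14); WM=14

[0,2)=1 [2,4)=2 [4,6)=1 [6,8)=4 [8,10)=1 [10,12)=4 [12,14)=2 [16,18)=2 [18,20)=1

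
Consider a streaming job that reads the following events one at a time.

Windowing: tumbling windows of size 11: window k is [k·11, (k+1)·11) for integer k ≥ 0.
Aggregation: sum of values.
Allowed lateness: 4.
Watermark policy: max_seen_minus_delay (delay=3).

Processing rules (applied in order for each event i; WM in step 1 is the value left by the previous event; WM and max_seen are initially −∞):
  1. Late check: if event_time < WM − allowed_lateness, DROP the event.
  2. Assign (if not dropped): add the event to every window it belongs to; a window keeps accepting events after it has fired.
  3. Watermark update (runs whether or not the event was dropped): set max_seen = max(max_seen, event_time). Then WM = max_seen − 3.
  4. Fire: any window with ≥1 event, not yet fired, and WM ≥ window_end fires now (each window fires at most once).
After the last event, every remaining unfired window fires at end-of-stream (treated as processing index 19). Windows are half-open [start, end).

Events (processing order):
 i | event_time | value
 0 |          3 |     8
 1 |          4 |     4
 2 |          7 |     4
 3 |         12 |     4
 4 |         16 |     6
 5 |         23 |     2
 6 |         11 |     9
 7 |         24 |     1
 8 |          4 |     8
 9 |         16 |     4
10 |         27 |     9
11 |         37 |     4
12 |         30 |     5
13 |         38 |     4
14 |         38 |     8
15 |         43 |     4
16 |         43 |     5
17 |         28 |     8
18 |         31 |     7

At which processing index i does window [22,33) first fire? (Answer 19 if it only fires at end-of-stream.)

i=0 t=3 v=8: → [0,11); WM=0
i=1 t=4 v=4: → [0,11); WM=1
i=2 t=7 v=4: → [0,11); WM=4
i=3 t=12 v=4: → [11,22); WM=9
i=4 t=16 v=6: → [11,22); WM=13; [0,11) fires=16
i=5 t=23 v=2: → [22,33); WM=20
i=6 t=11 v=9: DROP (t<20-4); WM=20
i=7 t=24 v=1: → [22,33); WM=21
i=8 t=4 v=8: DROP (t<21-4); WM=21
i=9 t=16 v=4: DROP (t<21-4); WM=21
i=10 t=27 v=9: → [22,33); WM=24; [11,22) fires=10
i=11 t=37 v=4: → [33,44); WM=34; [22,33) fires=12
i=12 t=30 v=5: → [22,33); WM=34
i=13 t=38 v=4: → [33,44); WM=35
i=14 t=38 v=8: → [33,44); WM=35
i=15 t=43 v=4: → [33,44); WM=40
i=16 t=43 v=5: → [33,44); WM=40
i=17 t=28 v=8: DROP (t<40-4); WM=40
i=18 t=31 v=7: DROP (t<40-4); WM=40

11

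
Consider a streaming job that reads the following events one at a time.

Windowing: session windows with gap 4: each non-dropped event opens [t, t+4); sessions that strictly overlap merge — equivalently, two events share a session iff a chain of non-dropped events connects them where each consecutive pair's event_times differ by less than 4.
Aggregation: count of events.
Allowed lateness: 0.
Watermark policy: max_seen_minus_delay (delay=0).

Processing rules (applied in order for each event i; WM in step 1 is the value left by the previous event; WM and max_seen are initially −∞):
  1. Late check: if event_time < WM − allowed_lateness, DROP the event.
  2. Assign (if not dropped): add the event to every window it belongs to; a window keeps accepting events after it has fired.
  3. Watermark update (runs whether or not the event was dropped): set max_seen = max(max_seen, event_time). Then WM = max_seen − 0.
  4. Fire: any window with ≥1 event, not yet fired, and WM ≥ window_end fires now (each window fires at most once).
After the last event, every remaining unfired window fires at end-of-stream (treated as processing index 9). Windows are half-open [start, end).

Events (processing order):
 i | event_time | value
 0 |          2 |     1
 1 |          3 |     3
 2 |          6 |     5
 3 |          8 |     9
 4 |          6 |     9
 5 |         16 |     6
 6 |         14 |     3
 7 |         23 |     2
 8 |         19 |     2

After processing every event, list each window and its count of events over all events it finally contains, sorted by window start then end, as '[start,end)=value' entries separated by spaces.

[2,12)=4 [16,20)=1 [23,27)=1

i=0 t=2 v=1: → [2,6); WM=2
i=1 t=3 v=3: → [2,7); WM=3
i=2 t=6 v=5: → [2,10); WM=6
i=3 t=8 v=9: → [2,12); WM=8
i=4 t=6 v=9: DROP (t<8-0); WM=8
i=5 t=16 v=6: → [16,20); WM=16
i=6 t=14 v=3: DROP (t<16-0); WM=16
i=7 t=23 v=2: → [23,27); WM=23
i=8 t=19 v=2: DROP (t<23-0); WM=23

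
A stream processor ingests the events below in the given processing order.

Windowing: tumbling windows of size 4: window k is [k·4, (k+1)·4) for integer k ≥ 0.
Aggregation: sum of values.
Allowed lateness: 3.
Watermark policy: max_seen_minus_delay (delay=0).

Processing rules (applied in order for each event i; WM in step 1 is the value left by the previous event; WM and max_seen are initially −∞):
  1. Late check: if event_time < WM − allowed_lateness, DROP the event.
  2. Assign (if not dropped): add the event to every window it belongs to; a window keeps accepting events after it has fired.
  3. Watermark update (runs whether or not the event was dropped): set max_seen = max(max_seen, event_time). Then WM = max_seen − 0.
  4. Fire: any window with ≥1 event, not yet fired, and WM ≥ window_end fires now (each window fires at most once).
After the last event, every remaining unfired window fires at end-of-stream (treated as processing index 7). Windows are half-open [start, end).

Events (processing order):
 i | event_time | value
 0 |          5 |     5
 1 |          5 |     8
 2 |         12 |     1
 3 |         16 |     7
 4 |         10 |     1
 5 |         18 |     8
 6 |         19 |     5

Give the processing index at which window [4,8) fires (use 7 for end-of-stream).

2

i=0 t=5 v=5: → [4,8); WM=5
i=1 t=5 v=8: → [4,8); WM=5
i=2 t=12 v=1: → [12,16); WM=12; [4,8) fires=13
i=3 t=16 v=7: → [16,20); WM=16; [12,16) fires=1
i=4 t=10 v=1: DROP (t<16-3); WM=16
i=5 t=18 v=8: → [16,20); WM=18
i=6 t=19 v=5: → [16,20); WM=19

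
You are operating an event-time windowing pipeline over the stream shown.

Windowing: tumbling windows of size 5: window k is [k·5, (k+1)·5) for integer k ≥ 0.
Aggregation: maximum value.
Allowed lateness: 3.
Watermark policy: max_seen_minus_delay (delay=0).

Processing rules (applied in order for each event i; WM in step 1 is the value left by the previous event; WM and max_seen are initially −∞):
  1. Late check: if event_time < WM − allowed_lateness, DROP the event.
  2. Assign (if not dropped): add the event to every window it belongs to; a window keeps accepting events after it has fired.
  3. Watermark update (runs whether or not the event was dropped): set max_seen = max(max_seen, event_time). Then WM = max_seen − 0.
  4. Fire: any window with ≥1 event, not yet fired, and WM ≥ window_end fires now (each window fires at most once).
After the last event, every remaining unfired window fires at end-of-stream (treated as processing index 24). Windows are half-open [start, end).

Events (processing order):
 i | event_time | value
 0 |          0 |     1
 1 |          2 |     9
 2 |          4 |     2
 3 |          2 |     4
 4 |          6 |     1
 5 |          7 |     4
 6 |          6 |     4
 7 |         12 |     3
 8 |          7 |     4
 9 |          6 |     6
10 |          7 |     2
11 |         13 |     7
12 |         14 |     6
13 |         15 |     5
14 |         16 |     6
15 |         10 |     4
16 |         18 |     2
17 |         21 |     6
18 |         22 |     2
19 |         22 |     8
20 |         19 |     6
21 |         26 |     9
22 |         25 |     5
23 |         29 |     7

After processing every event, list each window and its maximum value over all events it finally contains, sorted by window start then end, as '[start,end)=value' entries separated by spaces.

[0,5)=9 [5,10)=4 [10,15)=7 [15,20)=6 [20,25)=8 [25,30)=9

i=0 t=0 v=1: → [0,5); WM=0
i=1 t=2 v=9: → [0,5); WM=2
i=2 t=4 v=2: → [0,5); WM=4
i=3 t=2 v=4: → [0,5); WM=4
i=4 t=6 v=1: → [5,10); WM=6; [0,5) fires=9
i=5 t=7 v=4: → [5,10); WM=7
i=6 t=6 v=4: → [5,10); WM=7
i=7 t=12 v=3: → [10,15); WM=12; [5,10) fires=4
i=8 t=7 v=4: DROP (t<12-3); WM=12
i=9 t=6 v=6: DROP (t<12-3); WM=12
i=10 t=7 v=2: DROP (t<12-3); WM=12
i=11 t=13 v=7: → [10,15); WM=13
i=12 t=14 v=6: → [10,15); WM=14
i=13 t=15 v=5: → [15,20); WM=15; [10,15) fires=7
i=14 t=16 v=6: → [15,20); WM=16
i=15 t=10 v=4: DROP (t<16-3); WM=16
i=16 t=18 v=2: → [15,20); WM=18
i=17 t=21 v=6: → [20,25); WM=21; [15,20) fires=6
i=18 t=22 v=2: → [20,25); WM=22
i=19 t=22 v=8: → [20,25); WM=22
i=20 t=19 v=6: → [15,20); WM=22
i=21 t=26 v=9: → [25,30); WM=26; [20,25) fires=8
i=22 t=25 v=5: → [25,30); WM=26
i=23 t=29 v=7: → [25,30); WM=29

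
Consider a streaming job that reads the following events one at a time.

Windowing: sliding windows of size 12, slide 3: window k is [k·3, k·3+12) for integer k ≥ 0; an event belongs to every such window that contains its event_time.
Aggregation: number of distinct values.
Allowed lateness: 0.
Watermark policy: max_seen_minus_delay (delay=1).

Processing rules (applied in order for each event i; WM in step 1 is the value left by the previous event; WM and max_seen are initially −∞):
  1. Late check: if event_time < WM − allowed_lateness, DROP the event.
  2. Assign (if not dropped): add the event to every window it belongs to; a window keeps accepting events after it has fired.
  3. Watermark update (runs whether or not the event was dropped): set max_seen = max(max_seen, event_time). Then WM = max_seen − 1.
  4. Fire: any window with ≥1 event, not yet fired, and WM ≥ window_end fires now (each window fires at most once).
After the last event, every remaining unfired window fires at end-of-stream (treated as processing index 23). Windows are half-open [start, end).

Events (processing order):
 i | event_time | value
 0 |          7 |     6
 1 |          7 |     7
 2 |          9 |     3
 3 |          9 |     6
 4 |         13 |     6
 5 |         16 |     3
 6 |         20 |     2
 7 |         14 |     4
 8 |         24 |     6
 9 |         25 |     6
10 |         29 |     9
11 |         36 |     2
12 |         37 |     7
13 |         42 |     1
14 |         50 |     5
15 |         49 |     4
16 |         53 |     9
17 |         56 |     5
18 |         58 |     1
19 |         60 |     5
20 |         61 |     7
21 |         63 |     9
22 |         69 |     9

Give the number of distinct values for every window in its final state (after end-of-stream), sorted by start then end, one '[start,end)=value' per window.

[0,12)=3 [3,15)=3 [6,18)=3 [9,21)=3 [12,24)=3 [15,27)=3 [18,30)=3 [21,33)=2 [24,36)=2 [27,39)=3 [30,42)=2 [33,45)=3 [36,48)=3 [39,51)=3 [42,54)=4 [45,57)=3 [48,60)=4 [51,63)=4 [54,66)=4 [57,69)=4 [60,72)=3 [63,75)=1 [66,78)=1 [69,81)=1

i=0 t=7 v=6: → [6,18),[3,15),[0,12); WM=6
i=1 t=7 v=7: → [6,18),[3,15),[0,12); WM=6
i=2 t=9 v=3: → [9,21),[6,18),[3,15),[0,12); WM=8
i=3 t=9 v=6: → [9,21),[6,18),[3,15),[0,12); WM=8
i=4 t=13 v=6: → [12,24),[9,21),[6,18),[3,15); WM=12; [0,12) fires=3
i=5 t=16 v=3: → [15,27),[12,24),[9,21),[6,18); WM=15; [3,15) fires=3
i=6 t=20 v=2: → [18,30),[15,27),[12,24),[9,21); WM=19; [6,18) fires=3
i=7 t=14 v=4: DROP (t<19-0); WM=19
i=8 t=24 v=6: → [24,36),[21,33),[18,30),[15,27); WM=23; [9,21) fires=3
i=9 t=25 v=6: → [24,36),[21,33),[18,30),[15,27); WM=24; [12,24) fires=3
i=10 t=29 v=9: → [27,39),[24,36),[21,33),[18,30); WM=28; [15,27) fires=3
i=11 t=36 v=2: → [36,48),[33,45),[30,42),[27,39); WM=35; [18,30) fires=3 [21,33) fires=2
i=12 t=37 v=7: → [36,48),[33,45),[30,42),[27,39); WM=36; [24,36) fires=2
i=13 t=42 v=1: → [42,54),[39,51),[36,48),[33,45); WM=41; [27,39) fires=3
i=14 t=50 v=5: → [48,60),[45,57),[42,54),[39,51); WM=49; [30,42) fires=2 [33,45) fires=3 [36,48) fires=3
i=15 t=49 v=4: → [48,60),[45,57),[42,54),[39,51); WM=49
i=16 t=53 v=9: → [51,63),[48,60),[45,57),[42,54); WM=52; [39,51) fires=3
i=17 t=56 v=5: → [54,66),[51,63),[48,60),[45,57); WM=55; [42,54) fires=4
i=18 t=58 v=1: → [57,69),[54,66),[51,63),[48,60); WM=57; [45,57) fires=3
i=19 t=60 v=5: → [60,72),[57,69),[54,66),[51,63); WM=59
i=20 t=61 v=7: → [60,72),[57,69),[54,66),[51,63); WM=60; [48,60) fires=4
i=21 t=63 v=9: → [63,75),[60,72),[57,69),[54,66); WM=62
i=22 t=69 v=9: → [69,81),[66,78),[63,75),[60,72); WM=68; [51,63) fires=4 [54,66) fires=4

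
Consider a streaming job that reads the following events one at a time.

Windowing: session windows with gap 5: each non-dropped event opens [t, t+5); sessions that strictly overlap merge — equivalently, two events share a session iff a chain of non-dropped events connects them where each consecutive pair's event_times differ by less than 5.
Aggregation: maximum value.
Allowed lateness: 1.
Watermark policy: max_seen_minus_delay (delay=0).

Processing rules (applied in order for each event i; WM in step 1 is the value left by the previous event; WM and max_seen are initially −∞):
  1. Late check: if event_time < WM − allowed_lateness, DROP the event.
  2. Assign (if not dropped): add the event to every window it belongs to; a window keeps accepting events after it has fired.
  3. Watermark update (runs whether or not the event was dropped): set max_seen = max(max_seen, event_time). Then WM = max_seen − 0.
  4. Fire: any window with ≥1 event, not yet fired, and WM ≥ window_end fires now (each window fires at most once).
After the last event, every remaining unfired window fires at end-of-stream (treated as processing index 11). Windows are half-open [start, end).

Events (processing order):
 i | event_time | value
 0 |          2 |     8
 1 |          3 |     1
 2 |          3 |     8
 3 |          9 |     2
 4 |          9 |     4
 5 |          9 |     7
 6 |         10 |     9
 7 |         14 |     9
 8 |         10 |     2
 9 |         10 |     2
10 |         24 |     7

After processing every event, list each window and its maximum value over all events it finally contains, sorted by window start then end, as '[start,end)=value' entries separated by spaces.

i=0 t=2 v=8: → [2,7); WM=2
i=1 t=3 v=1: → [2,8); WM=3
i=2 t=3 v=8: → [2,8); WM=3
i=3 t=9 v=2: → [9,14); WM=9
i=4 t=9 v=4: → [9,14); WM=9
i=5 t=9 v=7: → [9,14); WM=9
i=6 t=10 v=9: → [9,15); WM=10
i=7 t=14 v=9: → [9,19); WM=14
i=8 t=10 v=2: DROP (t<14-1); WM=14
i=9 t=10 v=2: DROP (t<14-1); WM=14
i=10 t=24 v=7: → [24,29); WM=24

[2,8)=8 [9,19)=9 [24,29)=7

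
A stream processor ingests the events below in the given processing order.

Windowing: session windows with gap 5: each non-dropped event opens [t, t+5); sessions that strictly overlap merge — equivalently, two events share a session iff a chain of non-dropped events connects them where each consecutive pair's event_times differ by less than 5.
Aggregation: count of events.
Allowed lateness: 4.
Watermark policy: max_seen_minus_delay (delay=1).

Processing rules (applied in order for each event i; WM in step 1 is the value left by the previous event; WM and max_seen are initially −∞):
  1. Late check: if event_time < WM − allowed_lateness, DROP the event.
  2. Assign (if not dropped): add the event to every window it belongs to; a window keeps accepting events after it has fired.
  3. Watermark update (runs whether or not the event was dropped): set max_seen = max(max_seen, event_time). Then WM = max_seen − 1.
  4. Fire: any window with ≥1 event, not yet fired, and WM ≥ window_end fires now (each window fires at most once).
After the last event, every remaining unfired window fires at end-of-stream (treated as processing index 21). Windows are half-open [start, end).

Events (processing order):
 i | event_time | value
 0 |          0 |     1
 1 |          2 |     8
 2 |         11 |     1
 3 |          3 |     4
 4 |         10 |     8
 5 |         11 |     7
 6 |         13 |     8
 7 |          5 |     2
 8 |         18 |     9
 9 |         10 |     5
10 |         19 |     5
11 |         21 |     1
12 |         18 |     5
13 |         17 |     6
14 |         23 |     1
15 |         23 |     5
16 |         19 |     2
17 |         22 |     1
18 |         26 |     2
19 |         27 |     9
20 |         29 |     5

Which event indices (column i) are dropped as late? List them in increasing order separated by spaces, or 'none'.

i=0 t=0 v=1: → [0,5); WM=-1
i=1 t=2 v=8: → [0,7); WM=1
i=2 t=11 v=1: → [11,16); WM=10
i=3 t=3 v=4: DROP (t<10-4); WM=10
i=4 t=10 v=8: → [10,16); WM=10
i=5 t=11 v=7: → [10,16); WM=10
i=6 t=13 v=8: → [10,18); WM=12
i=7 t=5 v=2: DROP (t<12-4); WM=12
i=8 t=18 v=9: → [18,23); WM=17
i=9 t=10 v=5: DROP (t<17-4); WM=17
i=10 t=19 v=5: → [18,24); WM=18
i=11 t=21 v=1: → [18,26); WM=20
i=12 t=18 v=5: → [18,26); WM=20
i=13 t=17 v=6: → [10,26); WM=20
i=14 t=23 v=1: → [10,28); WM=22
i=15 t=23 v=5: → [10,28); WM=22
i=16 t=19 v=2: → [10,28); WM=22
i=17 t=22 v=1: → [10,28); WM=22
i=18 t=26 v=2: → [10,31); WM=25
i=19 t=27 v=9: → [10,32); WM=26
i=20 t=29 v=5: → [10,34); WM=28

3 7 9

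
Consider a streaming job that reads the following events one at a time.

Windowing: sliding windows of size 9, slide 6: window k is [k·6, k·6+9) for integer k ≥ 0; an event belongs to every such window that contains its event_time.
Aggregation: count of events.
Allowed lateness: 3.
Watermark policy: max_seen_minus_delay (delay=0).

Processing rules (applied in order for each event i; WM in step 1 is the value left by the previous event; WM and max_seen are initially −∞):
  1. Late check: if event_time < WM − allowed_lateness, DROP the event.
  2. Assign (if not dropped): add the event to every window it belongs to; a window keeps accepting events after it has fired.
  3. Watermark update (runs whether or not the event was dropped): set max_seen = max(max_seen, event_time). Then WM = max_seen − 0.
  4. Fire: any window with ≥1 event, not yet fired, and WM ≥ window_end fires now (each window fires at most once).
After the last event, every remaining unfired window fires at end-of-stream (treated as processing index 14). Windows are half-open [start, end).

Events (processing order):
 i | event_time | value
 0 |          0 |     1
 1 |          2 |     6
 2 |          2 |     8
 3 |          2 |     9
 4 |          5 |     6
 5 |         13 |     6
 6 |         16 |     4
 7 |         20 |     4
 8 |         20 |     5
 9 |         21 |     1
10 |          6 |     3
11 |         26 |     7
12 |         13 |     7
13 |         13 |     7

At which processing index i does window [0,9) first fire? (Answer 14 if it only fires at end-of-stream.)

5

i=0 t=0 v=1: → [0,9); WM=0
i=1 t=2 v=6: → [0,9); WM=2
i=2 t=2 v=8: → [0,9); WM=2
i=3 t=2 v=9: → [0,9); WM=2
i=4 t=5 v=6: → [0,9); WM=5
i=5 t=13 v=6: → [12,21),[6,15); WM=13; [0,9) fires=5
i=6 t=16 v=4: → [12,21); WM=16; [6,15) fires=1
i=7 t=20 v=4: → [18,27),[12,21); WM=20
i=8 t=20 v=5: → [18,27),[12,21); WM=20
i=9 t=21 v=1: → [18,27); WM=21; [12,21) fires=4
i=10 t=6 v=3: DROP (t<21-3); WM=21
i=11 t=26 v=7: → [24,33),[18,27); WM=26
i=12 t=13 v=7: DROP (t<26-3); WM=26
i=13 t=13 v=7: DROP (t<26-3); WM=26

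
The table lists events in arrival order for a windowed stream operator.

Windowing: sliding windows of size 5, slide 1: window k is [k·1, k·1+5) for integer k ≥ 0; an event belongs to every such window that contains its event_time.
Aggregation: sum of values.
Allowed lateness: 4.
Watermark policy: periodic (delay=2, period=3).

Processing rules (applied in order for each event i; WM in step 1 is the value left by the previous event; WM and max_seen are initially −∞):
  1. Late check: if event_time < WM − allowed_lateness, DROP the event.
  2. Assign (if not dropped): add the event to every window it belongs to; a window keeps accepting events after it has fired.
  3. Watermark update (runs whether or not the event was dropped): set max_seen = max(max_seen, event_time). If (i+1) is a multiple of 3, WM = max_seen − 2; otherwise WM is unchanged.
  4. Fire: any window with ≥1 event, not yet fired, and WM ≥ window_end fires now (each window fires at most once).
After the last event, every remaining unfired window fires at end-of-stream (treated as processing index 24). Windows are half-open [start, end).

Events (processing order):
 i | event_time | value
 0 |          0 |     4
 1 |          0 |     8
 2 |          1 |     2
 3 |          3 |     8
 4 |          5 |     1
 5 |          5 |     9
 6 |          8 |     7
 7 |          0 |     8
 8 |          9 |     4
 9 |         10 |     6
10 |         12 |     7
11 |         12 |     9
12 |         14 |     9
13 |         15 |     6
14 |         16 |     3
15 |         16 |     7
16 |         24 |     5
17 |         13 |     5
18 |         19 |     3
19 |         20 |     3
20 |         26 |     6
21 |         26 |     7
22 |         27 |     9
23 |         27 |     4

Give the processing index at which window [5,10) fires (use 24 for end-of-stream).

i=0 t=0 v=4: → [0,5); WM=−∞
i=1 t=0 v=8: → [0,5); WM=−∞
i=2 t=1 v=2: → [1,6),[0,5); WM=-1
i=3 t=3 v=8: → [3,8),[2,7),[1,6),[0,5); WM=-1
i=4 t=5 v=1: → [5,10),[4,9),[3,8),[2,7),[1,6); WM=-1
i=5 t=5 v=9: → [5,10),[4,9),[3,8),[2,7),[1,6); WM=3
i=6 t=8 v=7: → [8,13),[7,12),[6,11),[5,10),[4,9); WM=3
i=7 t=0 v=8: → [0,5); WM=3
i=8 t=9 v=4: → [9,14),[8,13),[7,12),[6,11),[5,10); WM=7; [0,5) fires=30 [1,6) fires=20 [2,7) fires=18
i=9 t=10 v=6: → [10,15),[9,14),[8,13),[7,12),[6,11); WM=7
i=10 t=12 v=7: → [12,17),[11,16),[10,15),[9,14),[8,13); WM=7
i=11 t=12 v=9: → [12,17),[11,16),[10,15),[9,14),[8,13); WM=10; [3,8) fires=18 [4,9) fires=17 [5,10) fires=21
i=12 t=14 v=9: → [14,19),[13,18),[12,17),[11,16),[10,15); WM=10
i=13 t=15 v=6: → [15,20),[14,19),[13,18),[12,17),[11,16); WM=10
i=14 t=16 v=3: → [16,21),[15,20),[14,19),[13,18),[12,17); WM=14; [6,11) fires=17 [7,12) fires=17 [8,13) fires=33 [9,14) fires=26
i=15 t=16 v=7: → [16,21),[15,20),[14,19),[13,18),[12,17); WM=14
i=16 t=24 v=5: → [24,29),[23,28),[22,27),[21,26),[20,25); WM=14
i=17 t=13 v=5: → [13,18),[12,17),[11,16),[10,15),[9,14); WM=22; [10,15) fires=36 [11,16) fires=36 [12,17) fires=46 [13,18) fires=30 [14,19) fires=25 [15,20) fires=16 [16,21) fires=10
i=18 t=19 v=3: → [19,24),[18,23),[17,22),[16,21),[15,20); WM=22; [17,22) fires=3
i=19 t=20 v=3: → [20,25),[19,24),[18,23),[17,22),[16,21); WM=22
i=20 t=26 v=6: → [26,31),[25,30),[24,29),[23,28),[22,27); WM=24; [18,23) fires=6 [19,24) fires=6
i=21 t=26 v=7: → [26,31),[25,30),[24,29),[23,28),[22,27); WM=24
i=22 t=27 v=9: → [27,32),[26,31),[25,30),[24,29),[23,28); WM=24
i=23 t=27 v=4: → [27,32),[26,31),[25,30),[24,29),[23,28); WM=25; [20,25) fires=8

11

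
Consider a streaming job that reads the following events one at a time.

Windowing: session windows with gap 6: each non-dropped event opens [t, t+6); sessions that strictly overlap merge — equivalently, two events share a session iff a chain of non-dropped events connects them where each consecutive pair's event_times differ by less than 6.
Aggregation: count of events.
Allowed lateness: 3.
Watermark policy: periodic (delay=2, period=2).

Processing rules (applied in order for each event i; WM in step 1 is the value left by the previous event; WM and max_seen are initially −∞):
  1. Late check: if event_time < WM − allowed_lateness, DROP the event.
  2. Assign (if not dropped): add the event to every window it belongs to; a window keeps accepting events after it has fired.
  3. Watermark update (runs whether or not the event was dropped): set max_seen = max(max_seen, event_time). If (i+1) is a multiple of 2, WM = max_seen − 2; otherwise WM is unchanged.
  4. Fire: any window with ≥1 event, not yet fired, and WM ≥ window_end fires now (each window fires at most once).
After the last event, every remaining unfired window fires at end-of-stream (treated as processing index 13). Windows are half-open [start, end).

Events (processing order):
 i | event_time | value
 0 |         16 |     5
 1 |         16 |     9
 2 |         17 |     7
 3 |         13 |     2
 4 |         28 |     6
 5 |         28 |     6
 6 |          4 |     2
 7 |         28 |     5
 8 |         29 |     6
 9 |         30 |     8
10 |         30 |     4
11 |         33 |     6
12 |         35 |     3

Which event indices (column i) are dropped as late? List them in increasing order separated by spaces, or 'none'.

i=0 t=16 v=5: → [16,22); WM=−∞
i=1 t=16 v=9: → [16,22); WM=14
i=2 t=17 v=7: → [16,23); WM=14
i=3 t=13 v=2: → [13,23); WM=15
i=4 t=28 v=6: → [28,34); WM=15
i=5 t=28 v=6: → [28,34); WM=26
i=6 t=4 v=2: DROP (t<26-3); WM=26
i=7 t=28 v=5: → [28,34); WM=26
i=8 t=29 v=6: → [28,35); WM=26
i=9 t=30 v=8: → [28,36); WM=28
i=10 t=30 v=4: → [28,36); WM=28
i=11 t=33 v=6: → [28,39); WM=31
i=12 t=35 v=3: → [28,41); WM=31

6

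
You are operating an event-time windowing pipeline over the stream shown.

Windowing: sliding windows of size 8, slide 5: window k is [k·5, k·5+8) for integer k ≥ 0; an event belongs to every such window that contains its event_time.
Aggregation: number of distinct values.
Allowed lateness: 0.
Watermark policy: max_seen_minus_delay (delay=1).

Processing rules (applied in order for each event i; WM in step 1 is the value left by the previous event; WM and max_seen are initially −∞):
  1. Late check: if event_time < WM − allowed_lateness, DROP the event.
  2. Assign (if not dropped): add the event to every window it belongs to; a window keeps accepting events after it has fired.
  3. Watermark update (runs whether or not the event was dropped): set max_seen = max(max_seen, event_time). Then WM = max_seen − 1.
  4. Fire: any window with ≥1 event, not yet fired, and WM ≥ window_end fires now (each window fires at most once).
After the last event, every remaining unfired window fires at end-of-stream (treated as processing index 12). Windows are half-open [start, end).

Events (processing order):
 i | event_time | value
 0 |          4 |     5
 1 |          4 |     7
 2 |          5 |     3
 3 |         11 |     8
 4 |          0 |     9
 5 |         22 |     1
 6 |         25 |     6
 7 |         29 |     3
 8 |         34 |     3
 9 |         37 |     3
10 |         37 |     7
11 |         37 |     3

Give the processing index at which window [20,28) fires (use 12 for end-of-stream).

7

i=0 t=4 v=5: → [0,8); WM=3
i=1 t=4 v=7: → [0,8); WM=3
i=2 t=5 v=3: → [5,13),[0,8); WM=4
i=3 t=11 v=8: → [10,18),[5,13); WM=10; [0,8) fires=3
i=4 t=0 v=9: DROP (t<10-0); WM=10
i=5 t=22 v=1: → [20,28),[15,23); WM=21; [5,13) fires=2 [10,18) fires=1
i=6 t=25 v=6: → [25,33),[20,28); WM=24; [15,23) fires=1
i=7 t=29 v=3: → [25,33); WM=28; [20,28) fires=2
i=8 t=34 v=3: → [30,38); WM=33; [25,33) fires=2
i=9 t=37 v=3: → [35,43),[30,38); WM=36
i=10 t=37 v=7: → [35,43),[30,38); WM=36
i=11 t=37 v=3: → [35,43),[30,38); WM=36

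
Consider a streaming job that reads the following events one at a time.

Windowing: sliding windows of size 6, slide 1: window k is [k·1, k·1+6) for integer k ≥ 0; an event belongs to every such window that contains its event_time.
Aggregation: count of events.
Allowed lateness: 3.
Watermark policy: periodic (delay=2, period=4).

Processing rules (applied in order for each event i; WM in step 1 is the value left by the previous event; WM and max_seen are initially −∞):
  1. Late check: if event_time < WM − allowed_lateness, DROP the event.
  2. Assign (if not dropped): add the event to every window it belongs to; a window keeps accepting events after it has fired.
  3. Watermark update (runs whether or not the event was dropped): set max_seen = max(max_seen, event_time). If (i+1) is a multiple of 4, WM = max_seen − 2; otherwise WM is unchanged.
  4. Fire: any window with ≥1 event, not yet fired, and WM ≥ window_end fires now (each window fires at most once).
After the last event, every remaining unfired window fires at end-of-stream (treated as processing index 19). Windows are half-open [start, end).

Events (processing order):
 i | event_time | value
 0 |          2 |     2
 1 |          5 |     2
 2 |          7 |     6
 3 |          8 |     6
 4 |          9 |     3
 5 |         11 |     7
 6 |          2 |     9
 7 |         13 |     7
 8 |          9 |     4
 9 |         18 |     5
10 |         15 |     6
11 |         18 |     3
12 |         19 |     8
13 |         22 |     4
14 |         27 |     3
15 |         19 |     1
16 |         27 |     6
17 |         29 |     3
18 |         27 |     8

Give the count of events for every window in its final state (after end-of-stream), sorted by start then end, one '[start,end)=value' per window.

[0,6)=2 [1,7)=2 [2,8)=3 [3,9)=3 [4,10)=5 [5,11)=5 [6,12)=5 [7,13)=5 [8,14)=5 [9,15)=4 [10,16)=3 [11,17)=3 [12,18)=2 [13,19)=4 [14,20)=5 [15,21)=5 [16,22)=4 [17,23)=5 [18,24)=5 [19,25)=3 [20,26)=1 [21,27)=1 [22,28)=4 [23,29)=3 [24,30)=4 [25,31)=4 [26,32)=4 [27,33)=4 [28,34)=1 [29,35)=1

i=0 t=2 v=2: → [2,8),[1,7),[0,6); WM=−∞
i=1 t=5 v=2: → [5,11),[4,10),[3,9),[2,8),[1,7),[0,6); WM=−∞
i=2 t=7 v=6: → [7,13),[6,12),[5,11),[4,10),[3,9),[2,8); WM=−∞
i=3 t=8 v=6: → [8,14),[7,13),[6,12),[5,11),[4,10),[3,9); WM=6; [0,6) fires=2
i=4 t=9 v=3: → [9,15),[8,14),[7,13),[6,12),[5,11),[4,10); WM=6
i=5 t=11 v=7: → [11,17),[10,16),[9,15),[8,14),[7,13),[6,12); WM=6
i=6 t=2 v=9: DROP (t<6-3); WM=6
i=7 t=13 v=7: → [13,19),[12,18),[11,17),[10,16),[9,15),[8,14); WM=11; [1,7) fires=2 [2,8) fires=3 [3,9) fires=3 [4,10) fires=4 [5,11) fires=4
i=8 t=9 v=4: → [9,15),[8,14),[7,13),[6,12),[5,11),[4,10); WM=11
i=9 t=18 v=5: → [18,24),[17,23),[16,22),[15,21),[14,20),[13,19); WM=11
i=10 t=15 v=6: → [15,21),[14,20),[13,19),[12,18),[11,17),[10,16); WM=11
i=11 t=18 v=3: → [18,24),[17,23),[16,22),[15,21),[14,20),[13,19); WM=16; [6,12) fires=5 [7,13) fires=5 [8,14) fires=5 [9,15) fires=4 [10,16) fires=3
i=12 t=19 v=8: → [19,25),[18,24),[17,23),[16,22),[15,21),[14,20); WM=16
i=13 t=22 v=4: → [22,28),[21,27),[20,26),[19,25),[18,24),[17,23); WM=16
i=14 t=27 v=3: → [27,33),[26,32),[25,31),[24,30),[23,29),[22,28); WM=16
i=15 t=19 v=1: → [19,25),[18,24),[17,23),[16,22),[15,21),[14,20); WM=25; [11,17) fires=3 [12,18) fires=2 [13,19) fires=4 [14,20) fires=5 [15,21) fires=5 [16,22) fires=4 [17,23) fires=5 [18,24) fires=5 [19,25) fires=3
i=16 t=27 v=6: → [27,33),[26,32),[25,31),[24,30),[23,29),[22,28); WM=25
i=17 t=29 v=3: → [29,35),[28,34),[27,33),[26,32),[25,31),[24,30); WM=25
i=18 t=27 v=8: → [27,33),[26,32),[25,31),[24,30),[23,29),[22,28); WM=25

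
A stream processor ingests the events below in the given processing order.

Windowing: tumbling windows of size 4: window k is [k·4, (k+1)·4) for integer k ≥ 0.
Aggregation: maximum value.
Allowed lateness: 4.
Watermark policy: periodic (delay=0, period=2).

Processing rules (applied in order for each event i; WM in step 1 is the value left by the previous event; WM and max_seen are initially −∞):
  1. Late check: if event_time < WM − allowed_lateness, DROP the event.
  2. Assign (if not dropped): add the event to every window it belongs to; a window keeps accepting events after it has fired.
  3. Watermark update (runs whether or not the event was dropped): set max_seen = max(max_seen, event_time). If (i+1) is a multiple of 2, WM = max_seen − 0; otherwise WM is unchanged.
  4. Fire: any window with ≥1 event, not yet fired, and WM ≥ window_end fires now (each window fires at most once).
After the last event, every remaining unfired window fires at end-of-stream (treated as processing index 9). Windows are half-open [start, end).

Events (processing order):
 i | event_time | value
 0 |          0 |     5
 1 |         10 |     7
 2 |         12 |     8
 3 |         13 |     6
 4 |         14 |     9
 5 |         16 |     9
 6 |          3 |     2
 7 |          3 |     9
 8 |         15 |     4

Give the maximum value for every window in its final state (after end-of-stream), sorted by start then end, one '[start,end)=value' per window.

[0,4)=5 [8,12)=7 [12,16)=9 [16,20)=9

i=0 t=0 v=5: → [0,4); WM=−∞
i=1 t=10 v=7: → [8,12); WM=10; [0,4) fires=5
i=2 t=12 v=8: → [12,16); WM=10
i=3 t=13 v=6: → [12,16); WM=13; [8,12) fires=7
i=4 t=14 v=9: → [12,16); WM=13
i=5 t=16 v=9: → [16,20); WM=16; [12,16) fires=9
i=6 t=3 v=2: DROP (t<16-4); WM=16
i=7 t=3 v=9: DROP (t<16-4); WM=16
i=8 t=15 v=4: → [12,16); WM=16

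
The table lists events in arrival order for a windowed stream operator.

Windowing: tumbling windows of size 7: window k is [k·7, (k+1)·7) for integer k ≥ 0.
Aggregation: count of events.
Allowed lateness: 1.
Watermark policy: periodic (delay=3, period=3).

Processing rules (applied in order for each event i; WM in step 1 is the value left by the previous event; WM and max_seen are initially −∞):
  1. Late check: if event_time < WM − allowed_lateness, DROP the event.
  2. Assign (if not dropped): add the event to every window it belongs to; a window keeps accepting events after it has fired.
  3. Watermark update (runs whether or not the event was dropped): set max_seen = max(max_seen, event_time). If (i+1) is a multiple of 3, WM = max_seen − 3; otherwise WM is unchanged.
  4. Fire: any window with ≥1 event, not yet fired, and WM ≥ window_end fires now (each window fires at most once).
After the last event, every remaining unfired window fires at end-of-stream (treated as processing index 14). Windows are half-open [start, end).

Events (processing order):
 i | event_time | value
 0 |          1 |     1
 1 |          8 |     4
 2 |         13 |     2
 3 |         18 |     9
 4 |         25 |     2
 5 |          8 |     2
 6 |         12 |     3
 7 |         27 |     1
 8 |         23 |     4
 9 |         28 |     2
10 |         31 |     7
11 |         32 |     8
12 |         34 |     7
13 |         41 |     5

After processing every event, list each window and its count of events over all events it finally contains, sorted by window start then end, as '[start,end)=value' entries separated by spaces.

i=0 t=1 v=1: → [0,7); WM=−∞
i=1 t=8 v=4: → [7,14); WM=−∞
i=2 t=13 v=2: → [7,14); WM=10; [0,7) fires=1
i=3 t=18 v=9: → [14,21); WM=10
i=4 t=25 v=2: → [21,28); WM=10
i=5 t=8 v=2: DROP (t<10-1); WM=22; [7,14) fires=2 [14,21) fires=1
i=6 t=12 v=3: DROP (t<22-1); WM=22
i=7 t=27 v=1: → [21,28); WM=22
i=8 t=23 v=4: → [21,28); WM=24
i=9 t=28 v=2: → [28,35); WM=24
i=10 t=31 v=7: → [28,35); WM=24
i=11 t=32 v=8: → [28,35); WM=29; [21,28) fires=3
i=12 t=34 v=7: → [28,35); WM=29
i=13 t=41 v=5: → [35,42); WM=29

[0,7)=1 [7,14)=2 [14,21)=1 [21,28)=3 [28,35)=4 [35,42)=1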